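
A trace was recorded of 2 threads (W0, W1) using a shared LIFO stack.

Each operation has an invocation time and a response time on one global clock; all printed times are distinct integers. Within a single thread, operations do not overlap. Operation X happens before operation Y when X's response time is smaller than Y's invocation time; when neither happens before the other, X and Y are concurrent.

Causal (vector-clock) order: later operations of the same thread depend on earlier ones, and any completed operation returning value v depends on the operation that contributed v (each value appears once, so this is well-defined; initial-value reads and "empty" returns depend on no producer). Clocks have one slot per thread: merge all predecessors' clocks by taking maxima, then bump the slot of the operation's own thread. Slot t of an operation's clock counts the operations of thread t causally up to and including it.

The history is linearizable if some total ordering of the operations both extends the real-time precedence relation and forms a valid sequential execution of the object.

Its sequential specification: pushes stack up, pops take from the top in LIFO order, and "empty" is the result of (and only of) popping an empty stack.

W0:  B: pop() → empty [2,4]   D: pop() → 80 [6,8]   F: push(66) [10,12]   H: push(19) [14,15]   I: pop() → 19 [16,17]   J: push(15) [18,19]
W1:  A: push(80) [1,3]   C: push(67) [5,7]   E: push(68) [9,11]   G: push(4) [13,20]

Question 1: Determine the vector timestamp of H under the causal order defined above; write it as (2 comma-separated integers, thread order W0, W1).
(4, 1)

no predecessors for A (invoked 1): W1 increments from zero → (0, 1)
no predecessors for B (invoked 2): W0 increments from zero → (1, 0)
C (invocation 5): componentwise max over VC(A)=(0, 1), +1 at W1, giving (0, 2)
E (invocation 9): componentwise max over VC(C)=(0, 2), +1 at W1, giving (0, 3)
D (invocation 6): componentwise max over VC(A)=(0, 1), VC(B)=(1, 0), +1 at W0, giving (2, 1)
G (invocation 13): componentwise max over VC(E)=(0, 3), +1 at W1, giving (0, 4)
F (invocation 10): componentwise max over VC(D)=(2, 1), +1 at W0, giving (3, 1)
H (invocation 14): componentwise max over VC(F)=(3, 1), +1 at W0, giving (4, 1)
I (invocation 16): componentwise max over VC(H)=(4, 1), +1 at W0, giving (5, 1)
J (invocation 18): componentwise max over VC(I)=(5, 1), +1 at W0, giving (6, 1)
target: VC(H) = (4, 1)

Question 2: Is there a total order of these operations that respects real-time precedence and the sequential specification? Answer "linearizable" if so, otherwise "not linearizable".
linearizable

witness order: B, A, D, C, E, F, G, H, I, J
step 1: B pop() → empty — stack <>
step 2: A push(80) — stack <80>
step 3: D pop() → 80 — stack <>
step 4: C push(67) — stack <67>
step 5: E push(68) — stack <67,68>
step 6: F push(66) — stack <67,68,66>
step 7: G push(4) — stack <67,68,66,4>
step 8: H push(19) — stack <67,68,66,4,19>
step 9: I pop() → 19 — stack <67,68,66,4>
step 10: J push(15) — stack <67,68,66,4,15>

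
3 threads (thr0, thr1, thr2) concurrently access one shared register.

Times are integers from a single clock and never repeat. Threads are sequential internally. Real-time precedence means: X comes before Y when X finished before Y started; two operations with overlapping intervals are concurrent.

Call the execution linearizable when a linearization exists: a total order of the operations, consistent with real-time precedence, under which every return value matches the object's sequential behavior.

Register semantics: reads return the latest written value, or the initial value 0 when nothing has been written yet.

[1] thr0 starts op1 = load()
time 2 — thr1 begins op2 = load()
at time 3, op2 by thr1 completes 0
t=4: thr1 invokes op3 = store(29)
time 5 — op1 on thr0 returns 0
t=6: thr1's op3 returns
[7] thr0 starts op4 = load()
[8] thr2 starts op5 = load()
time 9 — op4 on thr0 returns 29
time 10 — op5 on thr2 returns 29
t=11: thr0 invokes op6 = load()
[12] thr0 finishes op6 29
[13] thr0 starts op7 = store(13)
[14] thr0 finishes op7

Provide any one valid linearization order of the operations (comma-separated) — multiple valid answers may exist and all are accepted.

op1, op2, op3, op4, op5, op6, op7

after step 1 (op1 load() → 0): value 0
after step 2 (op2 load() → 0): value 0
after step 3 (op3 store(29)): value 29
after step 4 (op4 load() → 29): value 29
after step 5 (op5 load() → 29): value 29
after step 6 (op6 load() → 29): value 29
after step 7 (op7 store(13)): value 13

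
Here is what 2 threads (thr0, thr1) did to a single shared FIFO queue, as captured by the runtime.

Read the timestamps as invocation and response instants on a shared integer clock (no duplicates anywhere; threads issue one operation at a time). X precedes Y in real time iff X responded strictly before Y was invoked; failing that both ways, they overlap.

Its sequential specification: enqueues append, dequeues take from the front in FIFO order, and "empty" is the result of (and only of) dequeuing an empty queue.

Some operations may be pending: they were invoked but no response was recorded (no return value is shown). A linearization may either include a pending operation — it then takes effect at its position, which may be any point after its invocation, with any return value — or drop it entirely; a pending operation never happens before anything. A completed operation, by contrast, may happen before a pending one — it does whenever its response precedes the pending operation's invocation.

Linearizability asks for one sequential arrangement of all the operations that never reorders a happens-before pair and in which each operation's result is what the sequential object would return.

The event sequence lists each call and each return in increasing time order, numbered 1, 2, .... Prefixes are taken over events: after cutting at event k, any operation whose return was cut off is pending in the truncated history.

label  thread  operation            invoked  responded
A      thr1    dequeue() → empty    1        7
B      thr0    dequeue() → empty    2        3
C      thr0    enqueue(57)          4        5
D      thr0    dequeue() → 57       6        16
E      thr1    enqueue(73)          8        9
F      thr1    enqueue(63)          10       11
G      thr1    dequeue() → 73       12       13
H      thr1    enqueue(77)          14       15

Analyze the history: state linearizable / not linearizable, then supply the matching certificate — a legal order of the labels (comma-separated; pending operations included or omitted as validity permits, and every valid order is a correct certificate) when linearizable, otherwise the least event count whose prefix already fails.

linearizable — witness: A, B, C, D, E, F, G, H

after step 1 (A dequeue() → empty): queue <>
after step 2 (B dequeue() → empty): queue <>
after step 3 (C enqueue(57)): queue <57>
after step 4 (D dequeue() → 57): queue <>
after step 5 (E enqueue(73)): queue <73>
after step 6 (F enqueue(63)): queue <73,63>
after step 7 (G dequeue() → 73): queue <63>
after step 8 (H enqueue(77)): queue <63,77>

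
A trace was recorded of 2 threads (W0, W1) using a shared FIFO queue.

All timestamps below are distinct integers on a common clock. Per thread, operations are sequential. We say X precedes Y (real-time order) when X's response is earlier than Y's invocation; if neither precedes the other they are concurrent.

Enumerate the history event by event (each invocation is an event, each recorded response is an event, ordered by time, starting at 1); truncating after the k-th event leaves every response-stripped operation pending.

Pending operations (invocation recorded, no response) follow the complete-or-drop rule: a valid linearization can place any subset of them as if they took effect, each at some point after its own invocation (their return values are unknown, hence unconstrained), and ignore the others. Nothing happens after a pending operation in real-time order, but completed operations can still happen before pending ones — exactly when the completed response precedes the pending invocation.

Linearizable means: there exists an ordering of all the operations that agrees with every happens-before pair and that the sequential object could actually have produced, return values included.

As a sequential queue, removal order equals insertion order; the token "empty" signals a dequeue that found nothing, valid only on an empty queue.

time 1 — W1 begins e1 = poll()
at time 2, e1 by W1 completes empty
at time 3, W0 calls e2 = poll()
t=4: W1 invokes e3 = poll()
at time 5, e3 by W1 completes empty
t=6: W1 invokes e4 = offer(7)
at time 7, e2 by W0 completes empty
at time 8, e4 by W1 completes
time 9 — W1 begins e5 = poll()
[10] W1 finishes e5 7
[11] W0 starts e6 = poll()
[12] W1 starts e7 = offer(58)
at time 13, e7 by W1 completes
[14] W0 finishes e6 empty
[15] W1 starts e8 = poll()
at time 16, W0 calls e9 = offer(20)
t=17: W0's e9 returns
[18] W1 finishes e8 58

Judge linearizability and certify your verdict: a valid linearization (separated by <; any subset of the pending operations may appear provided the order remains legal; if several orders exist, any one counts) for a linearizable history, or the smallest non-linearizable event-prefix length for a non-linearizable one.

linearizable — witness: e1 < e2 < e3 < e4 < e5 < e6 < e7 < e8 < e9

after step 1 (e1 poll() → empty): queue <>
after step 2 (e2 poll() → empty): queue <>
after step 3 (e3 poll() → empty): queue <>
after step 4 (e4 offer(7)): queue <7>
after step 5 (e5 poll() → 7): queue <>
after step 6 (e6 poll() → empty): queue <>
after step 7 (e7 offer(58)): queue <58>
after step 8 (e8 poll() → 58): queue <>
after step 9 (e9 offer(20)): queue <20>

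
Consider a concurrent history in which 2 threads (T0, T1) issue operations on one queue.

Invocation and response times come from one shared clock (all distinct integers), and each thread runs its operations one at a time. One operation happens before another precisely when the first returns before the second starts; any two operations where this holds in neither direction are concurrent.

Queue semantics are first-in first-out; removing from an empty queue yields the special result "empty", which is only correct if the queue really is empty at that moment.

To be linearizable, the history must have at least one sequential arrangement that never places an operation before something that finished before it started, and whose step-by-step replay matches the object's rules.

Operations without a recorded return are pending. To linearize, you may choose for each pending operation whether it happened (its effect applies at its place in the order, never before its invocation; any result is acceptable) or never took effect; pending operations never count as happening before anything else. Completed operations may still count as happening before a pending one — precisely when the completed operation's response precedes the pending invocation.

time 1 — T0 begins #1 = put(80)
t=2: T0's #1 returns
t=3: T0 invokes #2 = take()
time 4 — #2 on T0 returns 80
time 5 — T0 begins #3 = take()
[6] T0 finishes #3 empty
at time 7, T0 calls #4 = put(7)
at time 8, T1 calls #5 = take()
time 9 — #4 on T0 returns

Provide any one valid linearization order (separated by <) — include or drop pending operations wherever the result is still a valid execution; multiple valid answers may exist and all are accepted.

1. #1 put(80), leaving queue <80>
2. #2 take() → 80, leaving queue <>
3. #3 take() → empty, leaving queue <>
4. #4 put(7), leaving queue <7>

#1 < #2 < #3 < #4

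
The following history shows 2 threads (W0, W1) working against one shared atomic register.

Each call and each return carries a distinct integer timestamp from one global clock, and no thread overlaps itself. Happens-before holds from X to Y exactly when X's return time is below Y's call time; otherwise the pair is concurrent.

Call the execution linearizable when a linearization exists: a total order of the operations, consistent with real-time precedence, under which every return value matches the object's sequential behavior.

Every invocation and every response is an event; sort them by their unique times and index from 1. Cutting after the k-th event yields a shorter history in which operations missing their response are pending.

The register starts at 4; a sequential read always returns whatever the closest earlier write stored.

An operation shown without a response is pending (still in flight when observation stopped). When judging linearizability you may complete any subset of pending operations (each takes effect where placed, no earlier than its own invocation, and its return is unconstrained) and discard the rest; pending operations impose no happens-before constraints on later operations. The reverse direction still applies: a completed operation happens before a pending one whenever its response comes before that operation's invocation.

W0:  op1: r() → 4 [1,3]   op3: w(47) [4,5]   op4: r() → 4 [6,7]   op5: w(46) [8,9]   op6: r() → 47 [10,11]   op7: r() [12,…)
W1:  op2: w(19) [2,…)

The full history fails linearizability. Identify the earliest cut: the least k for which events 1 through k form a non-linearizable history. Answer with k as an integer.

events 1..6 are linearizable; a witness order is op1, op2, op3:
1. op1 r() → 4, leaving value 4
2. op2 w(19) (pending, included), leaving value 19
3. op3 w(47), leaving value 47
event 7 — op4's response, time 7 — after it, nothing linearizes
no completion choice of the 1 pending operation (op2) rescues it — every subset was tried
e.g. op1, op3, op4 (pending dropped): illegal at step 3, since op4 r() → 4 cannot apply there

7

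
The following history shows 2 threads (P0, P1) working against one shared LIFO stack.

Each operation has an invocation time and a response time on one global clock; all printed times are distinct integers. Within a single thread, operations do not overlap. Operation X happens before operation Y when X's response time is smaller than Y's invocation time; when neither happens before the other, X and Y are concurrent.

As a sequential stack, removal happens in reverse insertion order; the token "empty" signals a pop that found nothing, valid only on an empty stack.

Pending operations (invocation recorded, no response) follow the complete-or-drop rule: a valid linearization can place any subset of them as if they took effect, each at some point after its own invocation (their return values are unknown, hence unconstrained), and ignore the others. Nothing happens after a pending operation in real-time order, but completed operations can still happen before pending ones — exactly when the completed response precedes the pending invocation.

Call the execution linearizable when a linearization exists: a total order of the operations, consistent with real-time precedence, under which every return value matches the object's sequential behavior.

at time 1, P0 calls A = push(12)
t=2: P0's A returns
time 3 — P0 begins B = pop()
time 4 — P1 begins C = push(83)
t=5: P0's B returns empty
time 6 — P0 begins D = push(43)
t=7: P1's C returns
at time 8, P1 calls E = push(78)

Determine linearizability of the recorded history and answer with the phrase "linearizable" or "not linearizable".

not linearizable

through event 4 a valid linearization exists; event 5 (B responding at time 5) ends that
the sole real-time-consistent order of 2 completed operations fails the LIFO stack replay
completion choices over the 1 pending operation (C) were checked; none helps
one such order, A, B (pending dropped), breaks at step 2 where B pop() → empty is illegal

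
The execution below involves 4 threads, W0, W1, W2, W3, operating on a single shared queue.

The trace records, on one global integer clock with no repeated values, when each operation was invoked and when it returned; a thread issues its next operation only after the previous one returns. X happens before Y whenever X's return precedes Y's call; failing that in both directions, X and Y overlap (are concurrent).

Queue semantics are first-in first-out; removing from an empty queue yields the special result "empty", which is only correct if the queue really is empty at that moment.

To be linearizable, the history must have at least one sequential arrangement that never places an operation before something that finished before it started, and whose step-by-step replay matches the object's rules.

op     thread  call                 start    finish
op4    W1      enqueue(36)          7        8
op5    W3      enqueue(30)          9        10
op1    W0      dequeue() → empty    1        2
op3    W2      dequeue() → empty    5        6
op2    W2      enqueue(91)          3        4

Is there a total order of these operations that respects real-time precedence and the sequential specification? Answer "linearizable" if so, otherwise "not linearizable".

not linearizable

through event 5 a valid linearization exists; event 6 (op3 responding at time 6) ends that
exactly one order of the 3 completed ops respects real time; the queue replay fails
take op1, op2, op3: step 3 already fails, because op3 dequeue() → empty cannot occur there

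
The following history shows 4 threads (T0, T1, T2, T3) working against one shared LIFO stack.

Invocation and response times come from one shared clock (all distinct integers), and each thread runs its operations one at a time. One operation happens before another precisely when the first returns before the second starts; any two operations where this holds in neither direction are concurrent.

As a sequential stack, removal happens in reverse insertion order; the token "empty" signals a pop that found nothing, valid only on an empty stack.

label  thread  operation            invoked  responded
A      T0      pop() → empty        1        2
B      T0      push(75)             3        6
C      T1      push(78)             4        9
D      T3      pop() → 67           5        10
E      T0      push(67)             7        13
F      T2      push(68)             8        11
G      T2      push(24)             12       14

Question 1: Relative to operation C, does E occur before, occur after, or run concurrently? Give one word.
E spans [7,13], C spans [4,9]
the intervals overlap in both directions

concurrent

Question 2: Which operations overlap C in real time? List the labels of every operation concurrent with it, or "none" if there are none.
C runs from 4 to 9; window-overlapping ops are concurrent
A [1,2]: before
B [3,6]: concurrent
D [5,10]: concurrent
E [7,13]: concurrent
F [8,11]: concurrent
G [12,14]: after

B, D, E, F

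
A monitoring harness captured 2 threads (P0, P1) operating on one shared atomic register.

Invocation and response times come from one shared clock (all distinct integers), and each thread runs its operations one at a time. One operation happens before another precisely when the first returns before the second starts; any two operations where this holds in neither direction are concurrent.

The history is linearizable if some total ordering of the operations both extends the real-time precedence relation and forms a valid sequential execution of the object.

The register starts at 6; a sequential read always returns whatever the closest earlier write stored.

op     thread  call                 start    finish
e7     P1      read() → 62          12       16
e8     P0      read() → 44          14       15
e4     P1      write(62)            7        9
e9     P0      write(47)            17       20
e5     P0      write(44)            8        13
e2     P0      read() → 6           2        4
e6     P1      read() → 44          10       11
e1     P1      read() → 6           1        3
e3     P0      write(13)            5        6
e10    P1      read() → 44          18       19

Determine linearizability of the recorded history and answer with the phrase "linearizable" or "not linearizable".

prefix check: 1..15 passes, 1..16 fails once e7's time-16 response joins
every one of the 14 real-time-consistent orders over 8 completed atomic register ops fails the sequential spec
for example e1, e2, e3, e4, e5, e6, e7, e8 fails at step 7: e7 read() → 62 is not legal there
for example e1, e2, e3, e4, e5, e6, e8, e7 fails at step 8: e7 read() → 62 is not legal there

not linearizable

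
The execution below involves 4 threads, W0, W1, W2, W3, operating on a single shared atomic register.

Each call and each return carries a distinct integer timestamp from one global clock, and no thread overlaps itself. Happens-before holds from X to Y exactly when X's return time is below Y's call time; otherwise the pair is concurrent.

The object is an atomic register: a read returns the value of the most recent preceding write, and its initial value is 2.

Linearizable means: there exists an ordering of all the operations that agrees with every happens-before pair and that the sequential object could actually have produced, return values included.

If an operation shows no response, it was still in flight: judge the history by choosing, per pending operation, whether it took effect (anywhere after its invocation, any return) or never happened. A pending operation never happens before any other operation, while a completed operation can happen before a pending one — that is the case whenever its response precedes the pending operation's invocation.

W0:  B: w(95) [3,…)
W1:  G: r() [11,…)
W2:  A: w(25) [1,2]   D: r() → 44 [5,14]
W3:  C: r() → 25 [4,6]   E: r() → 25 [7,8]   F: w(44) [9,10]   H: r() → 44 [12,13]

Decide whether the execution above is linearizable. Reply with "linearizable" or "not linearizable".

linearizable

a witness: A, C, E, B, F, D, G, H
step 1: A w(25) — value 25
step 2: C r() → 25 — value 25
step 3: E r() → 25 — value 25
step 4: B w(95) (pending, included) — value 95
step 5: F w(44) — value 44
step 6: D r() → 44 — value 44
step 7: G r() (pending, included) — value 44
step 8: H r() → 44 — value 44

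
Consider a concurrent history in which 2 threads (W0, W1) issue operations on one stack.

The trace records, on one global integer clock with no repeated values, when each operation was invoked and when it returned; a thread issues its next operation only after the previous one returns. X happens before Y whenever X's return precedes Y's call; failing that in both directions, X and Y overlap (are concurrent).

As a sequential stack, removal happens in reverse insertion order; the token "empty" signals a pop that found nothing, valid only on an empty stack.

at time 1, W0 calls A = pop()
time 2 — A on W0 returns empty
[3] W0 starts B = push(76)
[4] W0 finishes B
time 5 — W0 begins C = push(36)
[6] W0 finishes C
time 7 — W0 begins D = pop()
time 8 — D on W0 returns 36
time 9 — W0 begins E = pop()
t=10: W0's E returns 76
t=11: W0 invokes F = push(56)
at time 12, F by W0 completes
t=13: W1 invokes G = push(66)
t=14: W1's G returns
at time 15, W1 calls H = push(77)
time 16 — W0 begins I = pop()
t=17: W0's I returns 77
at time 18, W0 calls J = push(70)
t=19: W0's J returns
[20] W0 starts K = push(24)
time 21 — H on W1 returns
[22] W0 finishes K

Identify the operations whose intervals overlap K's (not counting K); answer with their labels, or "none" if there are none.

H

K runs from 20 to 22; window-overlapping ops are concurrent
A [1,2]: before
B [3,4]: before
C [5,6]: before
D [7,8]: before
E [9,10]: before
F [11,12]: before
G [13,14]: before
H [15,21]: concurrent
I [16,17]: before
J [18,19]: before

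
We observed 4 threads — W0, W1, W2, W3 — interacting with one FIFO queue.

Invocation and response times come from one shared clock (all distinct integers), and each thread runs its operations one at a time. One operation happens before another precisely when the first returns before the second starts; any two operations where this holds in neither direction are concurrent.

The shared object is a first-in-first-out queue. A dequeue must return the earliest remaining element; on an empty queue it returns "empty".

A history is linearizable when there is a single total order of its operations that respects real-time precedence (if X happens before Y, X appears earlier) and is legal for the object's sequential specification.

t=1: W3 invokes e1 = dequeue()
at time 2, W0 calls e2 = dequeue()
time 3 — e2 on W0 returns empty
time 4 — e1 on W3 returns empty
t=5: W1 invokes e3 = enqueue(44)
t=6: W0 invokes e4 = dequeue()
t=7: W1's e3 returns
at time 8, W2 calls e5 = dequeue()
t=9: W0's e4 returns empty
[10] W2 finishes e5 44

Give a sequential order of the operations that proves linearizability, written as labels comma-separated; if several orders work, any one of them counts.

e1, e2, e3, e5, e4

after step 1 (e1 dequeue() → empty): queue <>
after step 2 (e2 dequeue() → empty): queue <>
after step 3 (e3 enqueue(44)): queue <44>
after step 4 (e5 dequeue() → 44): queue <>
after step 5 (e4 dequeue() → empty): queue <>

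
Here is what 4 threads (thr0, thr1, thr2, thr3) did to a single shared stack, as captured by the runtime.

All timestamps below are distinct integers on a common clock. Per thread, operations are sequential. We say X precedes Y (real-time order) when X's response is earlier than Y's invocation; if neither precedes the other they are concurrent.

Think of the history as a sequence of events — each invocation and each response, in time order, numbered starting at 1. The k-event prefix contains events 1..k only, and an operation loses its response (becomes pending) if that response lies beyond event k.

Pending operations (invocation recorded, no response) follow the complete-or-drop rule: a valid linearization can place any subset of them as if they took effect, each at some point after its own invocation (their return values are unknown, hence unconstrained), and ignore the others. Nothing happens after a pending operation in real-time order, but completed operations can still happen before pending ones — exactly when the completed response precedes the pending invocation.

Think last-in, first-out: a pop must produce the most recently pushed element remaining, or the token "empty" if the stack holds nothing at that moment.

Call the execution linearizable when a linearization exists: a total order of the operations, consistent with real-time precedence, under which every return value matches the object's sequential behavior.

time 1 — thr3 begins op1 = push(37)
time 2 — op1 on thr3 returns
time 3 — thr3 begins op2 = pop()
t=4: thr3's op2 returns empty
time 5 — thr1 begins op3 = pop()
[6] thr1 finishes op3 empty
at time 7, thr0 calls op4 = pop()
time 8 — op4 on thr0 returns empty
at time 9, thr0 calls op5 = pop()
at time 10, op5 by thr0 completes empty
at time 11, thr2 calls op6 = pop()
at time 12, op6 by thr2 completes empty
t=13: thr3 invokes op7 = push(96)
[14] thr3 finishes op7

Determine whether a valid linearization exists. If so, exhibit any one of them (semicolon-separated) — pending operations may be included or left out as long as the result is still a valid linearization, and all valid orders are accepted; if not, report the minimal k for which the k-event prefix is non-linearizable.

prefix check: 1..3 passes, 1..4 fails once op2's time-4 response joins
exactly one order of the 2 completed ops respects real time; the stack replay fails
take op1, op2: step 2 already fails, because op2 pop() → empty cannot occur there

not linearizable — minimal violating prefix: 4 events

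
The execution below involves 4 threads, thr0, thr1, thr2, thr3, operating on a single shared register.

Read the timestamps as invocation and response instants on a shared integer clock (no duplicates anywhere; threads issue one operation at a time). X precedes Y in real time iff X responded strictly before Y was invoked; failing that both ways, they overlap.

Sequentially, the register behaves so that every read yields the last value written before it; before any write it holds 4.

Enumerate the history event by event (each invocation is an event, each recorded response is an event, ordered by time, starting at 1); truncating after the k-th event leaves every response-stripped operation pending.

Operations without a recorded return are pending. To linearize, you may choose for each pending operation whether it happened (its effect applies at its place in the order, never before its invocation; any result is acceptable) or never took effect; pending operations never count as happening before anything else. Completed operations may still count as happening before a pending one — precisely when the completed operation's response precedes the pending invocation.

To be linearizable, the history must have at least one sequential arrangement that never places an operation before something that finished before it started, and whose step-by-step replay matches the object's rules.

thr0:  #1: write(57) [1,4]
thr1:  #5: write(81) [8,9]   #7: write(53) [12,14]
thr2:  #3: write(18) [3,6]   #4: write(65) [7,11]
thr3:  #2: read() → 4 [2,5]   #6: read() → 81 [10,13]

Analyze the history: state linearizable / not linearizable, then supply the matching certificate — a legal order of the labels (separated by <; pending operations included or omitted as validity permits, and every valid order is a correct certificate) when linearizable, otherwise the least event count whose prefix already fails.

step 1: #2 read() → 4 — value 4
step 2: #1 write(57) — value 57
step 3: #3 write(18) — value 18
step 4: #4 write(65) — value 65
step 5: #5 write(81) — value 81
step 6: #6 read() → 81 — value 81
step 7: #7 write(53) — value 53

linearizable — witness: #2 < #1 < #3 < #4 < #5 < #6 < #7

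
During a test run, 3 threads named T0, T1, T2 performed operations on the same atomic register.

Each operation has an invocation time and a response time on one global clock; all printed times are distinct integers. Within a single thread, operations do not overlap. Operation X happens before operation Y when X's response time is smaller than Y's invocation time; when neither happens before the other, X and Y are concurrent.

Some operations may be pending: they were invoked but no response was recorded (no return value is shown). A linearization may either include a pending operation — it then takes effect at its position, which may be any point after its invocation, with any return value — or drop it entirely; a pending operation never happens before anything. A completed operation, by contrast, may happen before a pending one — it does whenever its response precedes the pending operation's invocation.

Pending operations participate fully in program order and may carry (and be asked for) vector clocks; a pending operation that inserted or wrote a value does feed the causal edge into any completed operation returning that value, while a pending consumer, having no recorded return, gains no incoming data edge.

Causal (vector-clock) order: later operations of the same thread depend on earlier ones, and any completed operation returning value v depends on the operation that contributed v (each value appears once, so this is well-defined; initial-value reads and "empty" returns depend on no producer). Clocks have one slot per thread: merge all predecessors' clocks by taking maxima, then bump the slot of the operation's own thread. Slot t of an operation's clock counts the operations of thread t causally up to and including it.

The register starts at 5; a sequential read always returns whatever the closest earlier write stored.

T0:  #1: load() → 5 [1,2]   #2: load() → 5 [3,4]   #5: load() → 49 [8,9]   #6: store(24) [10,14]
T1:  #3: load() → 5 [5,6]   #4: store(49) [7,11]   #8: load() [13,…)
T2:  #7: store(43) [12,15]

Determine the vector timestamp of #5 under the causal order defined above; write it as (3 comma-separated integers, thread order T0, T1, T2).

(3, 2, 0)

#7 (invocation 12): nothing precedes it; T2's component alone gives (0, 0, 1)
#3 (invocation 5): nothing precedes it; T1's component alone gives (0, 1, 0)
#1 (invocation 1): nothing precedes it; T0's component alone gives (1, 0, 0)
from VC(#3)=(0, 1, 0), #4 (invoked 7) maxes components and bumps T1 → (0, 2, 0)
from VC(#1)=(1, 0, 0), #2 (invoked 3) maxes components and bumps T0 → (2, 0, 0)
from VC(#4)=(0, 2, 0), #8 (invoked 13) maxes components and bumps T1 → (0, 3, 0)
from VC(#2)=(2, 0, 0), VC(#4)=(0, 2, 0), #5 (invoked 8) maxes components and bumps T0 → (3, 2, 0)
from VC(#5)=(3, 2, 0), #6 (invoked 10) maxes components and bumps T0 → (4, 2, 0)
target: VC(#5) = (3, 2, 0)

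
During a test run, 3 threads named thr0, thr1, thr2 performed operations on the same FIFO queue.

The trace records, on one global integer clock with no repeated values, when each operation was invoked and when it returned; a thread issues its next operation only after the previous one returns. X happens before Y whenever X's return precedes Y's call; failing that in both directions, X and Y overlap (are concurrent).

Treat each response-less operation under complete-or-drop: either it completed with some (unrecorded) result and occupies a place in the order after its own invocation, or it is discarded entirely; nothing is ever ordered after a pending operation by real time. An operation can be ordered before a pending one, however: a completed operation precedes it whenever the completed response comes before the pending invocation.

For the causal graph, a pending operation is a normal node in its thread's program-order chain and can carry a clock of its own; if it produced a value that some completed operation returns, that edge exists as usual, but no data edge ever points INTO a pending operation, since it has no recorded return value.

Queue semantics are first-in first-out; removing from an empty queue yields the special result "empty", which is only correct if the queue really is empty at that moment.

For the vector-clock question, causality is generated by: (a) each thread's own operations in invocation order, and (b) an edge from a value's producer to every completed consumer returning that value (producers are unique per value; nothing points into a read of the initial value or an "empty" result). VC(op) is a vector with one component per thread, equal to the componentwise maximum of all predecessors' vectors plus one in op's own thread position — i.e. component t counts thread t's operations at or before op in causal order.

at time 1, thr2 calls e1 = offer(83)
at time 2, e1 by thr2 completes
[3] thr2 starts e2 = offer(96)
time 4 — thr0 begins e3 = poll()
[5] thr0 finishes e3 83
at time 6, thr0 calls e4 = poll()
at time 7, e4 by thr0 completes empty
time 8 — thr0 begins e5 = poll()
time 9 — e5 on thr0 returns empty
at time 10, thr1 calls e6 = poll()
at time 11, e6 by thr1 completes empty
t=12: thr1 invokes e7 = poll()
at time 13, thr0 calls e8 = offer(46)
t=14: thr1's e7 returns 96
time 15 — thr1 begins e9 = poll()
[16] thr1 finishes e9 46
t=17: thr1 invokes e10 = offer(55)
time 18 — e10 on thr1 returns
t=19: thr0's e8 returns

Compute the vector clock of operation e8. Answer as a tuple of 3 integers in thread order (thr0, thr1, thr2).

(4, 0, 1)

e1 (invocation 1): nothing precedes it; thr2's component alone gives (0, 0, 1)
e6 (invocation 10): nothing precedes it; thr1's component alone gives (0, 1, 0)
e2, invoked 3, takes VC(e1)=(0, 0, 1) under max, adds 1 for thr2 → (0, 0, 2)
e3, invoked 4, takes VC(e1)=(0, 0, 1) under max, adds 1 for thr0 → (1, 0, 1)
e4, invoked 6, takes VC(e3)=(1, 0, 1) under max, adds 1 for thr0 → (2, 0, 1)
e7, invoked 12, takes VC(e2)=(0, 0, 2), VC(e6)=(0, 1, 0) under max, adds 1 for thr1 → (0, 2, 2)
e5, invoked 8, takes VC(e4)=(2, 0, 1) under max, adds 1 for thr0 → (3, 0, 1)
e8, invoked 13, takes VC(e5)=(3, 0, 1) under max, adds 1 for thr0 → (4, 0, 1)
e9, invoked 15, takes VC(e7)=(0, 2, 2), VC(e8)=(4, 0, 1) under max, adds 1 for thr1 → (4, 3, 2)
e10, invoked 17, takes VC(e9)=(4, 3, 2) under max, adds 1 for thr1 → (4, 4, 2)
target: VC(e8) = (4, 0, 1)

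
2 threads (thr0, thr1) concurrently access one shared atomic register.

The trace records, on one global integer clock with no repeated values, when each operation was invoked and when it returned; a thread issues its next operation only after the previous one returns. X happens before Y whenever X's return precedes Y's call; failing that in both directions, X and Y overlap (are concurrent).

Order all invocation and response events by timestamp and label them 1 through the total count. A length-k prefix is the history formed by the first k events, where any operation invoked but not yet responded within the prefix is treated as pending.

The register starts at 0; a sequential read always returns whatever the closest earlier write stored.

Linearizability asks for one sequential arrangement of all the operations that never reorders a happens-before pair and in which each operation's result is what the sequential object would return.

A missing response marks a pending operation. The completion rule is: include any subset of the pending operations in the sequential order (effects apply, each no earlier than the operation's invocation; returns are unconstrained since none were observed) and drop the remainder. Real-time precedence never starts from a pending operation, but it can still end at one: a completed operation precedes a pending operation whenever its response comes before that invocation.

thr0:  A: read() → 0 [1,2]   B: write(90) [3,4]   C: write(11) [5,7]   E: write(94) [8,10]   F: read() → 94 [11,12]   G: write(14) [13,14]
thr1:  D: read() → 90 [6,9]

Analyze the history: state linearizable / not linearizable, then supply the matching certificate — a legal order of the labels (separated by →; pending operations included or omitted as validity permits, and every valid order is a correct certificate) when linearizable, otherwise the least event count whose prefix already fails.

1. A read() → 0, leaving value 0
2. B write(90), leaving value 90
3. D read() → 90, leaving value 90
4. C write(11), leaving value 11
5. E write(94), leaving value 94
6. F read() → 94, leaving value 94
7. G write(14), leaving value 14

linearizable — witness: A → B → D → C → E → F → G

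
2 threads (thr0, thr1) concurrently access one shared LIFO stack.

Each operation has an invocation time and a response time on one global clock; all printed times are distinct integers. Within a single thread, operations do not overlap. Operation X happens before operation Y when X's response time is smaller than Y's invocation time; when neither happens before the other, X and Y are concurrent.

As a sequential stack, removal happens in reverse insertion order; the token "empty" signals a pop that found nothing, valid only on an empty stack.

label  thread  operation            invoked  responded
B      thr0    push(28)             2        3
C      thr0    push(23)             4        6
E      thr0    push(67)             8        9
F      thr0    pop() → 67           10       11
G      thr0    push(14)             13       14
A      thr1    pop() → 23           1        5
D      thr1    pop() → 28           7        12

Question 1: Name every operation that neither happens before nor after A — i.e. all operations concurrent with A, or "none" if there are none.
Answer: B, C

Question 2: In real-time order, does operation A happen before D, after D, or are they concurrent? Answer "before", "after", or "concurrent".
Answer: before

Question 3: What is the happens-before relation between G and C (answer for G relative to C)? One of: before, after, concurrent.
Answer: after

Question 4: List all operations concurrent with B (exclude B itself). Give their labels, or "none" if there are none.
Answer: A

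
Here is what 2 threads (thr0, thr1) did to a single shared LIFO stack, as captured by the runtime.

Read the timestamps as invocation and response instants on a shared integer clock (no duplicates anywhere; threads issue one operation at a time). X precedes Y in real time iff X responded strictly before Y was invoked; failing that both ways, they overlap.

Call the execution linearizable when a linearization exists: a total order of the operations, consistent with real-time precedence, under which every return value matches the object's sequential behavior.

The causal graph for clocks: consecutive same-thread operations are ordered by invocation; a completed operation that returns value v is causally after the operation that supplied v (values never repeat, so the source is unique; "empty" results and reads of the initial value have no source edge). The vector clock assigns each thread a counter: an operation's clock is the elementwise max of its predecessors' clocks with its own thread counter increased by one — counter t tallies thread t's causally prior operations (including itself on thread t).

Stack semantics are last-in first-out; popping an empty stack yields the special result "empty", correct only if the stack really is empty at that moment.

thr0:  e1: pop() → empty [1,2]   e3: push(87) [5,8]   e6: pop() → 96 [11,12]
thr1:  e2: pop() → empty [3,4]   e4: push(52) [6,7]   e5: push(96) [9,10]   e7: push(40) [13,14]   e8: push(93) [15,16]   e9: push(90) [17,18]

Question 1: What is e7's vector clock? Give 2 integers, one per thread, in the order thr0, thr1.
Answer: (0, 4)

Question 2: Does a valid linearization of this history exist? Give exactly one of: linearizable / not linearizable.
witness order: e1, e2, e3, e4, e5, e6, e7, e8, e9
1. e1 pop() → empty, leaving stack <>
2. e2 pop() → empty, leaving stack <>
3. e3 push(87), leaving stack <87>
4. e4 push(52), leaving stack <87,52>
5. e5 push(96), leaving stack <87,52,96>
6. e6 pop() → 96, leaving stack <87,52>
7. e7 push(40), leaving stack <87,52,40>
8. e8 push(93), leaving stack <87,52,40,93>
9. e9 push(90), leaving stack <87,52,40,93,90>

linearizable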